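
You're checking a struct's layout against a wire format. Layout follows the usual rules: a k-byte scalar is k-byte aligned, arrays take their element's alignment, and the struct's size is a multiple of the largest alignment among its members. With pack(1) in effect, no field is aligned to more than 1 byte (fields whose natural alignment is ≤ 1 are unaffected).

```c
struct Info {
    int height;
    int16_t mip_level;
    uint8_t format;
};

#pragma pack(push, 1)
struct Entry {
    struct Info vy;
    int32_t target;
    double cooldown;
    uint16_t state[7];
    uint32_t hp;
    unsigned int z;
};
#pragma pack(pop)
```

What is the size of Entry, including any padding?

42 bytes

Info: 0..4  height  (4B, 4-aligned); 4..6  mip_level  (2B, 2-aligned); 6..7  format  (1B, 1-aligned); 7..8  -- tail padding (1B); sizeof = 8, alignof = 4
0..8  vy  (8B, 1-aligned)
8..12  target  (4B, 1-aligned)
12..20  cooldown  (8B, 1-aligned)
20..34  state  (14B, 1-aligned)
34..38  hp  (4B, 1-aligned)
38..42  z  (4B, 1-aligned)
sizeof = 42, alignof = 1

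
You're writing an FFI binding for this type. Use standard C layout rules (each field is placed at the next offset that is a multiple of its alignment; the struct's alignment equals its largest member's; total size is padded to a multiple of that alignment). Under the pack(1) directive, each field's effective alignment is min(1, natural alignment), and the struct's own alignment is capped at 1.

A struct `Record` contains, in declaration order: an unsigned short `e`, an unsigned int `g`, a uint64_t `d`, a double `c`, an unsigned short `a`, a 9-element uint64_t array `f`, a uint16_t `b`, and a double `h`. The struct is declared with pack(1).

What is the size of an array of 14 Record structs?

1484

@0: e [2B, align 1] → 2
@2: g [4B, align 1] → 6
@6: d [8B, align 1] → 14
@14: c [8B, align 1] → 22
@22: a [2B, align 1] → 24
@24: f [72B, align 1] → 96
@96: b [2B, align 1] → 98
@98: h [8B, align 1] → 106
size 106, align 1
array of 14: 14 × 106 = 1484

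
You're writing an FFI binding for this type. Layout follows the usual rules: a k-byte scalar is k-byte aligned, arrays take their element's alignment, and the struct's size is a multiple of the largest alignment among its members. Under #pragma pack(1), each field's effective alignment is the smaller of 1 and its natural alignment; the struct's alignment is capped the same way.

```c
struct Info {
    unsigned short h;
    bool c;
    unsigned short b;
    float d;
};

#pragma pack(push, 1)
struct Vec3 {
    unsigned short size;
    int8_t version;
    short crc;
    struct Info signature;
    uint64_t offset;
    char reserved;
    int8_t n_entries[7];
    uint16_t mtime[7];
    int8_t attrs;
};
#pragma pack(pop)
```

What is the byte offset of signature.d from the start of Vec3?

13

Info: h at 0 (size 2, align 2) → ends 2; c at 2 (size 1, align 1) → ends 3; pad 1 to align 2 for b; b at 4 (size 2, align 2) → ends 6; pad 2 to align 4 for d; d at 8 (size 4, align 4) → ends 12; total 12 bytes, alignment 4
size at 0 (size 2, align 1) → ends 2
version at 2 (size 1, align 1) → ends 3
crc at 3 (size 2, align 1) → ends 5
signature at 5 (size 12, align 1) → ends 17
within Info: d at 8
5 + 8 = 13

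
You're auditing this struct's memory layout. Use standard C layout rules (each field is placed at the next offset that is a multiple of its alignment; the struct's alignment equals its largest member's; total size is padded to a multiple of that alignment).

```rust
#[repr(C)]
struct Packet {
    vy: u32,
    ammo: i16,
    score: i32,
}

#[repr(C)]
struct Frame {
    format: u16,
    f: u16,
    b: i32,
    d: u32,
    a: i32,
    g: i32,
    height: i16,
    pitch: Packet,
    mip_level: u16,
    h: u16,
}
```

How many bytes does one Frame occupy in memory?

40 bytes

Packet: 0..4  vy  (4B, 4-aligned); 4..6  ammo  (2B, 2-aligned); 6..8  -- padding (2B); 8..12  score  (4B, 4-aligned); sizeof = 12, alignof = 4
0..2  format  (2B, 2-aligned)
2..4  f  (2B, 2-aligned)
4..8  b  (4B, 4-aligned)
8..12  d  (4B, 4-aligned)
12..16  a  (4B, 4-aligned)
16..20  g  (4B, 4-aligned)
20..22  height  (2B, 2-aligned)
22..24  -- padding (2B)
24..36  pitch  (12B, 4-aligned)
36..38  mip_level  (2B, 2-aligned)
38..40  h  (2B, 2-aligned)
sizeof = 40, alignof = 4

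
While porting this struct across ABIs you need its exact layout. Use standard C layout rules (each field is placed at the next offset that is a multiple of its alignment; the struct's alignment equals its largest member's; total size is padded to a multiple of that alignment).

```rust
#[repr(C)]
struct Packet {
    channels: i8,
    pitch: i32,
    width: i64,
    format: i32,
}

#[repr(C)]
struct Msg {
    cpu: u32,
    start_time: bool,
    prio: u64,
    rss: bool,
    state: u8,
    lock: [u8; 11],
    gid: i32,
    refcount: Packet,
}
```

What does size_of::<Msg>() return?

Packet: channels at 0 (size 1, align 1) → ends 1; pad 3 to align 4 for pitch; pitch at 4 (size 4, align 4) → ends 8; width at 8 (size 8, align 8) → ends 16; format at 16 (size 4, align 4) → ends 20; tail pad 4 to reach multiple of 8; total 24 bytes, alignment 8
cpu at 0 (size 4, align 4) → ends 4
start_time at 4 (size 1, align 1) → ends 5
pad 3 to align 8 for prio
prio at 8 (size 8, align 8) → ends 16
rss at 16 (size 1, align 1) → ends 17
state at 17 (size 1, align 1) → ends 18
lock at 18 (size 11, align 1) → ends 29
pad 3 to align 4 for gid
gid at 32 (size 4, align 4) → ends 36
pad 4 to align 8 for refcount
refcount at 40 (size 24, align 8) → ends 64
total 64 bytes, alignment 8

64 bytes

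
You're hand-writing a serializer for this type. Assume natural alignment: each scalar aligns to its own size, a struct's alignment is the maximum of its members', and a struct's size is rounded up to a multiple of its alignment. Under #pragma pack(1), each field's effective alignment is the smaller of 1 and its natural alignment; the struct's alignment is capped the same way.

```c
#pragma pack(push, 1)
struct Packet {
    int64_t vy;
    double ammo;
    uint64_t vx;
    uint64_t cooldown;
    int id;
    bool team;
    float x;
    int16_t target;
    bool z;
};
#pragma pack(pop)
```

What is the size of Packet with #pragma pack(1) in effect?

@0: vy [8B, align 1] → 8
@8: ammo [8B, align 1] → 16
@16: vx [8B, align 1] → 24
@24: cooldown [8B, align 1] → 32
@32: id [4B, align 1] → 36
@36: team [1B, align 1] → 37
@37: x [4B, align 1] → 41
@41: target [2B, align 1] → 43
@43: z [1B, align 1] → 44
size 44, align 1

44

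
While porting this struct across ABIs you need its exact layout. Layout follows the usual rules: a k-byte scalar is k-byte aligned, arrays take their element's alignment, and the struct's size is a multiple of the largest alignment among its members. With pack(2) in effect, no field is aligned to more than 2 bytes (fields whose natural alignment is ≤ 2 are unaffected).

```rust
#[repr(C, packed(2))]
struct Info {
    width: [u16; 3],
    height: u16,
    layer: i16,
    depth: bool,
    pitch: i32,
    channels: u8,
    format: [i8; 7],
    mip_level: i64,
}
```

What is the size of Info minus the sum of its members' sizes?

@0: width [6B, align 2] → 6
@6: height [2B, align 2] → 8
@8: layer [2B, align 2] → 10
@10: depth [1B, align 1] → 11
+1 pad (align 2)
@12: pitch [4B, align 2] → 16
@16: channels [1B, align 1] → 17
@17: format [7B, align 1] → 24
@24: mip_level [8B, align 2] → 32
size 32, align 2
data bytes 31, size 32 → padding 1

1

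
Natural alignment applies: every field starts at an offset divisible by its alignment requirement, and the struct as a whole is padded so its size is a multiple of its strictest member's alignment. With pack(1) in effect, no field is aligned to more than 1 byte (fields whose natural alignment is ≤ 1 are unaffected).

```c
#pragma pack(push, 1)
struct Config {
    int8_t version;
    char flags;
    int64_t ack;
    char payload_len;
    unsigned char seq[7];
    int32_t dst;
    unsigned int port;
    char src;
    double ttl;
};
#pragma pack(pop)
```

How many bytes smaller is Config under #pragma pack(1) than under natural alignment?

natural layout:
  version at 0 (size 1, align 1) → ends 1
  flags at 1 (size 1, align 1) → ends 2
  pad 6 to align 8 for ack
  ack at 8 (size 8, align 8) → ends 16
  payload_len at 16 (size 1, align 1) → ends 17
  seq at 17 (size 7, align 1) → ends 24
  dst at 24 (size 4, align 4) → ends 28
  port at 28 (size 4, align 4) → ends 32
  src at 32 (size 1, align 1) → ends 33
  pad 7 to align 8 for ttl
  ttl at 40 (size 8, align 8) → ends 48
  total 48 bytes, alignment 8
packed(1) layout:
  version at 0 (size 1, align 1) → ends 1
  flags at 1 (size 1, align 1) → ends 2
  ack at 2 (size 8, align 1) → ends 10
  payload_len at 10 (size 1, align 1) → ends 11
  seq at 11 (size 7, align 1) → ends 18
  dst at 18 (size 4, align 1) → ends 22
  port at 22 (size 4, align 1) → ends 26
  src at 26 (size 1, align 1) → ends 27
  ttl at 27 (size 8, align 1) → ends 35
  total 35 bytes, alignment 1
48 − 35 = 13

13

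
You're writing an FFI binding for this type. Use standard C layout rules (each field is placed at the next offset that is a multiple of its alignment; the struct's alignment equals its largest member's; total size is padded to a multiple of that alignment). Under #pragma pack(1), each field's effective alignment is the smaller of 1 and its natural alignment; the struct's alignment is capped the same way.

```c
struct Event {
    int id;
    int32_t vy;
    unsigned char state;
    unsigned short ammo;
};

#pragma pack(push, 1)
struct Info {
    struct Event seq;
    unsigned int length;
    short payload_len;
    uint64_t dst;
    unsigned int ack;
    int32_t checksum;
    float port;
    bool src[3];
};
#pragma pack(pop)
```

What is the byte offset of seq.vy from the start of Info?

4

Event: id at 0 (size 4, align 4) → ends 4; vy at 4 (size 4, align 4) → ends 8; state at 8 (size 1, align 1) → ends 9; pad 1 to align 2 for ammo; ammo at 10 (size 2, align 2) → ends 12; total 12 bytes, alignment 4
seq at 0 (size 12, align 1) → ends 12
within Event: vy at 4
0 + 4 = 4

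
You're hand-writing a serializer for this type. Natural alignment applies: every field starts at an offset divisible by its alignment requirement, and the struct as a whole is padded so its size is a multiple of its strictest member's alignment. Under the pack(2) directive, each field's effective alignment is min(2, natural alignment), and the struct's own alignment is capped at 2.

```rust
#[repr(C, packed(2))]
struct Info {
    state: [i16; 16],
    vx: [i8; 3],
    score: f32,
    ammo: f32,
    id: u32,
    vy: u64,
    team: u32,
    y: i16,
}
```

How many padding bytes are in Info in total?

@0: state [32B, align 2] → 32
@32: vx [3B, align 1] → 35
+1 pad (align 2)
@36: score [4B, align 2] → 40
@40: ammo [4B, align 2] → 44
@44: id [4B, align 2] → 48
@48: vy [8B, align 2] → 56
@56: team [4B, align 2] → 60
@60: y [2B, align 2] → 62
size 62, align 2
data bytes 61, size 62 → padding 1

1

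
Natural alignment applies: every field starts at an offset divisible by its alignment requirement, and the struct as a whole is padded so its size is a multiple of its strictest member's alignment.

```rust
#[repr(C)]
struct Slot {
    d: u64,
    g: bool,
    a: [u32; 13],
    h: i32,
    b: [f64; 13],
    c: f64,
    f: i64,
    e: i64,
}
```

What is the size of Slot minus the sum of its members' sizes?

7

0..8  d  (8B, 8-aligned)
8..9  g  (1B, 1-aligned)
9..12  -- padding (3B)
12..64  a  (52B, 4-aligned)
64..68  h  (4B, 4-aligned)
68..72  -- padding (4B)
72..176  b  (104B, 8-aligned)
176..184  c  (8B, 8-aligned)
184..192  f  (8B, 8-aligned)
192..200  e  (8B, 8-aligned)
sizeof = 200, alignof = 8
data bytes 193, size 200 → padding 7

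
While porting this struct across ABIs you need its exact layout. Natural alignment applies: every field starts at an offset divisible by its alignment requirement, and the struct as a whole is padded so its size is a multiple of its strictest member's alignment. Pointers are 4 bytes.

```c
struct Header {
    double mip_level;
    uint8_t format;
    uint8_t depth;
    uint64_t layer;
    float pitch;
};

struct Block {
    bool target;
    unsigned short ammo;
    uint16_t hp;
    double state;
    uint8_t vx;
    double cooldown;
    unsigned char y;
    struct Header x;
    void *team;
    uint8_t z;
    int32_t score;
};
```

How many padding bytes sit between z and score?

Header: mip_level at 0 (size 8, align 8) → ends 8; format at 8 (size 1, align 1) → ends 9; depth at 9 (size 1, align 1) → ends 10; pad 6 to align 8 for layer; layer at 16 (size 8, align 8) → ends 24; pitch at 24 (size 4, align 4) → ends 28; tail pad 4 to reach multiple of 8; total 32 bytes, alignment 8
target at 0 (size 1, align 1) → ends 1
pad 1 to align 2 for ammo
ammo at 2 (size 2, align 2) → ends 4
hp at 4 (size 2, align 2) → ends 6
pad 2 to align 8 for state
state at 8 (size 8, align 8) → ends 16
vx at 16 (size 1, align 1) → ends 17
pad 7 to align 8 for cooldown
cooldown at 24 (size 8, align 8) → ends 32
y at 32 (size 1, align 1) → ends 33
pad 7 to align 8 for x
x at 40 (size 32, align 8) → ends 72
team at 72 (size 4, align 4) → ends 76
z at 76 (size 1, align 1) → ends 77
pad 3 to align 4 for score
score at 80 (size 4, align 4) → ends 84

3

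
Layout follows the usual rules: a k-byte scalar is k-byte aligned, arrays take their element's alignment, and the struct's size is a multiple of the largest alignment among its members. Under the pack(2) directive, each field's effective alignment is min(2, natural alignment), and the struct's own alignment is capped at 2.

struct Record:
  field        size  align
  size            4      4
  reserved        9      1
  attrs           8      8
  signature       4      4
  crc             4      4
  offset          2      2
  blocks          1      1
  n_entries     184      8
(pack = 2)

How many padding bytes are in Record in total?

0..4  size  (4B, 2-aligned)
4..13  reserved  (9B, 1-aligned)
13..14  -- padding (1B)
14..22  attrs  (8B, 2-aligned)
22..26  signature  (4B, 2-aligned)
26..30  crc  (4B, 2-aligned)
30..32  offset  (2B, 2-aligned)
32..33  blocks  (1B, 1-aligned)
33..34  -- padding (1B)
34..218  n_entries  (184B, 2-aligned)
sizeof = 218, alignof = 2
data bytes 216, size 218 → padding 2

2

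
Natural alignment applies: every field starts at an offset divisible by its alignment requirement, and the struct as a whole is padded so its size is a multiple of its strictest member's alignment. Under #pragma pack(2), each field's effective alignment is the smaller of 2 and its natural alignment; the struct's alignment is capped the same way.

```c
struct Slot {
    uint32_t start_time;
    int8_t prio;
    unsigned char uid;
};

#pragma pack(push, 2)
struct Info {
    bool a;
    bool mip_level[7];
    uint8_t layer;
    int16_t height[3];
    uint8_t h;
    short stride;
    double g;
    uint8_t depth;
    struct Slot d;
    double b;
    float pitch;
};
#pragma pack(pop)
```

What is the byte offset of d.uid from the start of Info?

Slot: @0: start_time [4B, align 4] → 4; @4: prio [1B, align 1] → 5; @5: uid [1B, align 1] → 6; +2 tail pad (align 4); size 8, align 4
@0: a [1B, align 1] → 1
@1: mip_level [7B, align 1] → 8
@8: layer [1B, align 1] → 9
+1 pad (align 2)
@10: height [6B, align 2] → 16
@16: h [1B, align 1] → 17
+1 pad (align 2)
@18: stride [2B, align 2] → 20
@20: g [8B, align 2] → 28
@28: depth [1B, align 1] → 29
+1 pad (align 2)
@30: d [8B, align 2] → 38
within Slot: uid at 5
30 + 5 = 35

35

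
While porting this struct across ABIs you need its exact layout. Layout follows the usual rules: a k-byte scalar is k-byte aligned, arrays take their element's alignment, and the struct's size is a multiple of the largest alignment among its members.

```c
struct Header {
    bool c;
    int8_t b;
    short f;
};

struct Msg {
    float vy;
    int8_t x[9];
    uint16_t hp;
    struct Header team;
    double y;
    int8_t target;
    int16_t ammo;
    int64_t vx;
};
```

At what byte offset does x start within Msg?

Header: @0: c [1B, align 1] → 1; @1: b [1B, align 1] → 2; @2: f [2B, align 2] → 4; size 4, align 2
@0: vy [4B, align 4] → 4
@4: x [9B, align 1] → 13

4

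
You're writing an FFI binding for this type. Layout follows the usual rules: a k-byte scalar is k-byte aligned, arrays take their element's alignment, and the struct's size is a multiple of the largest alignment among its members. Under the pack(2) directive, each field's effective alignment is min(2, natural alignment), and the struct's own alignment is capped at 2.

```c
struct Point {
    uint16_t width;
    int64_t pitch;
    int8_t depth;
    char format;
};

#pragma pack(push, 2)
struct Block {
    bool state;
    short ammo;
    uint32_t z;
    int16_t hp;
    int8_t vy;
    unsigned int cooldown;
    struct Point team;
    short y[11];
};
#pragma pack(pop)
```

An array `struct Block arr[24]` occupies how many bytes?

Point: width at 0 (size 2, align 2) → ends 2; pad 6 to align 8 for pitch; pitch at 8 (size 8, align 8) → ends 16; depth at 16 (size 1, align 1) → ends 17; format at 17 (size 1, align 1) → ends 18; tail pad 6 to reach multiple of 8; total 24 bytes, alignment 8
state at 0 (size 1, align 1) → ends 1
pad 1 to align 2 for ammo
ammo at 2 (size 2, align 2) → ends 4
z at 4 (size 4, align 2) → ends 8
hp at 8 (size 2, align 2) → ends 10
vy at 10 (size 1, align 1) → ends 11
pad 1 to align 2 for cooldown
cooldown at 12 (size 4, align 2) → ends 16
team at 16 (size 24, align 2) → ends 40
y at 40 (size 22, align 2) → ends 62
total 62 bytes, alignment 2
array of 24: 24 × 62 = 1488

1488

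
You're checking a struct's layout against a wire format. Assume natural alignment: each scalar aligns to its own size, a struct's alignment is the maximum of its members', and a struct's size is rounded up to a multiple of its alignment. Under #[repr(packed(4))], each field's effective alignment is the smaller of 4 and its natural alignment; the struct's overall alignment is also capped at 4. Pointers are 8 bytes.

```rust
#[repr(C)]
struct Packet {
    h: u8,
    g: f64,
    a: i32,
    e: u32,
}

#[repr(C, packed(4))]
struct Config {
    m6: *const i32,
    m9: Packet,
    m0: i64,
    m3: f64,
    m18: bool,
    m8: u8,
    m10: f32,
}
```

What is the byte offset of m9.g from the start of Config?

16

Packet: 0..1  h  (1B, 1-aligned); 1..8  -- padding (7B); 8..16  g  (8B, 8-aligned); 16..20  a  (4B, 4-aligned); 20..24  e  (4B, 4-aligned); sizeof = 24, alignof = 8
0..8  m6  (8B, 4-aligned)
8..32  m9  (24B, 4-aligned)
within Packet: g at 8
8 + 8 = 16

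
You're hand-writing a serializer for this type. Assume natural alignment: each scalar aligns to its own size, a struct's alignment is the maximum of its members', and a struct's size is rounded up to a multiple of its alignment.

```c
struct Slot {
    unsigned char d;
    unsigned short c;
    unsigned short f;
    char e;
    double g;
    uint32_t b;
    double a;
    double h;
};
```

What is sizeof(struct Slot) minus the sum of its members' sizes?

6

0..1  d  (1B, 1-aligned)
1..2  -- padding (1B)
2..4  c  (2B, 2-aligned)
4..6  f  (2B, 2-aligned)
6..7  e  (1B, 1-aligned)
7..8  -- padding (1B)
8..16  g  (8B, 8-aligned)
16..20  b  (4B, 4-aligned)
20..24  -- padding (4B)
24..32  a  (8B, 8-aligned)
32..40  h  (8B, 8-aligned)
sizeof = 40, alignof = 8
data bytes 34, size 40 → padding 6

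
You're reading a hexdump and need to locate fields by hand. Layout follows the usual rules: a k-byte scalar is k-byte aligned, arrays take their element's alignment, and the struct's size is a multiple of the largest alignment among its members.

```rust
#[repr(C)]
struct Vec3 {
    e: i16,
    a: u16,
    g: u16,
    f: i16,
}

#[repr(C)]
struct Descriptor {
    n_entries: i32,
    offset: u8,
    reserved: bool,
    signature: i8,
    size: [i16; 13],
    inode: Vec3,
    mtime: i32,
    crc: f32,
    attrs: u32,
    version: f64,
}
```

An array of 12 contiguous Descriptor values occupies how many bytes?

768

Vec3: @0: e [2B, align 2] → 2; @2: a [2B, align 2] → 4; @4: g [2B, align 2] → 6; @6: f [2B, align 2] → 8; size 8, align 2
@0: n_entries [4B, align 4] → 4
@4: offset [1B, align 1] → 5
@5: reserved [1B, align 1] → 6
@6: signature [1B, align 1] → 7
+1 pad (align 2)
@8: size [26B, align 2] → 34
@34: inode [8B, align 2] → 42
+2 pad (align 4)
@44: mtime [4B, align 4] → 48
@48: crc [4B, align 4] → 52
@52: attrs [4B, align 4] → 56
@56: version [8B, align 8] → 64
size 64, align 8
array of 12: 12 × 64 = 768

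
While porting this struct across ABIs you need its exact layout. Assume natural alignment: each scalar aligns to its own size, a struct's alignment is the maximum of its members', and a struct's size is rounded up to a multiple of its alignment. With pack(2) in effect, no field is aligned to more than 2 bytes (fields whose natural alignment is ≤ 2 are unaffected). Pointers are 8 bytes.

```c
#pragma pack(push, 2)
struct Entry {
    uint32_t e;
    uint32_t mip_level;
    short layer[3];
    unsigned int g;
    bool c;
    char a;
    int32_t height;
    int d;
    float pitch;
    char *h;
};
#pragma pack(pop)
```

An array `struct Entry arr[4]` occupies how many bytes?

0..4  e  (4B, 2-aligned)
4..8  mip_level  (4B, 2-aligned)
8..14  layer  (6B, 2-aligned)
14..18  g  (4B, 2-aligned)
18..19  c  (1B, 1-aligned)
19..20  a  (1B, 1-aligned)
20..24  height  (4B, 2-aligned)
24..28  d  (4B, 2-aligned)
28..32  pitch  (4B, 2-aligned)
32..40  h  (8B, 2-aligned)
sizeof = 40, alignof = 2
array of 4: 4 × 40 = 160

160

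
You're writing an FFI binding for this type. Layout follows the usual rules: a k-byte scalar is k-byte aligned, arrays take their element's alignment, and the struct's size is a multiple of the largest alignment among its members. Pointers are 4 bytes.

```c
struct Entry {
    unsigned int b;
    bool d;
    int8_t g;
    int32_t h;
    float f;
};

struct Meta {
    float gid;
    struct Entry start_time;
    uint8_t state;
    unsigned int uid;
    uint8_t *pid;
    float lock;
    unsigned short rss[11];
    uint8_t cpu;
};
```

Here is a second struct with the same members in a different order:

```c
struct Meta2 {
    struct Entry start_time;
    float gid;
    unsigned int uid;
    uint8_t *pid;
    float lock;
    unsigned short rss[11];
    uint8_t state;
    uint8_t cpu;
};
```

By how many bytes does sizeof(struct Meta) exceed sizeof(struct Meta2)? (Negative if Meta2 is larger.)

Entry: 0..4  b  (4B, 4-aligned); 4..5  d  (1B, 1-aligned); 5..6  g  (1B, 1-aligned); 6..8  -- padding (2B); 8..12  h  (4B, 4-aligned); 12..16  f  (4B, 4-aligned); sizeof = 16, alignof = 4
0..4  gid  (4B, 4-aligned)
4..20  start_time  (16B, 4-aligned)
20..21  state  (1B, 1-aligned)
21..24  -- padding (3B)
24..28  uid  (4B, 4-aligned)
28..32  pid  (4B, 4-aligned)
32..36  lock  (4B, 4-aligned)
36..58  rss  (22B, 2-aligned)
58..59  cpu  (1B, 1-aligned)
59..60  -- tail padding (1B)
sizeof = 60, alignof = 4
— Meta2 —
0..16  start_time  (16B, 4-aligned)
16..20  gid  (4B, 4-aligned)
20..24  uid  (4B, 4-aligned)
24..28  pid  (4B, 4-aligned)
28..32  lock  (4B, 4-aligned)
32..54  rss  (22B, 2-aligned)
54..55  state  (1B, 1-aligned)
55..56  cpu  (1B, 1-aligned)
sizeof = 56, alignof = 4
60 − 56 = 4

4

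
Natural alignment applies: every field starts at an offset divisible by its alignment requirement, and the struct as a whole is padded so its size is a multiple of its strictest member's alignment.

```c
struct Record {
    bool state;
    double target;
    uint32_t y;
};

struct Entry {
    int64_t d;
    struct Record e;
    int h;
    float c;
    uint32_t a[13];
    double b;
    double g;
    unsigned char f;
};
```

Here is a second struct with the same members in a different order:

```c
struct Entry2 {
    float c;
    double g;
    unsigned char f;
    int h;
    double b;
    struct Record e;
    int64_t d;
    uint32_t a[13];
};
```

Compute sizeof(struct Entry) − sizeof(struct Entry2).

Record: state at 0 (size 1, align 1) → ends 1; pad 7 to align 8 for target; target at 8 (size 8, align 8) → ends 16; y at 16 (size 4, align 4) → ends 20; tail pad 4 to reach multiple of 8; total 24 bytes, alignment 8
d at 0 (size 8, align 8) → ends 8
e at 8 (size 24, align 8) → ends 32
h at 32 (size 4, align 4) → ends 36
c at 36 (size 4, align 4) → ends 40
a at 40 (size 52, align 4) → ends 92
pad 4 to align 8 for b
b at 96 (size 8, align 8) → ends 104
g at 104 (size 8, align 8) → ends 112
f at 112 (size 1, align 1) → ends 113
tail pad 7 to reach multiple of 8
total 120 bytes, alignment 8
— Entry2 —
c at 0 (size 4, align 4) → ends 4
pad 4 to align 8 for g
g at 8 (size 8, align 8) → ends 16
f at 16 (size 1, align 1) → ends 17
pad 3 to align 4 for h
h at 20 (size 4, align 4) → ends 24
b at 24 (size 8, align 8) → ends 32
e at 32 (size 24, align 8) → ends 56
d at 56 (size 8, align 8) → ends 64
a at 64 (size 52, align 4) → ends 116
tail pad 4 to reach multiple of 8
total 120 bytes, alignment 8
120 − 120 = 0

0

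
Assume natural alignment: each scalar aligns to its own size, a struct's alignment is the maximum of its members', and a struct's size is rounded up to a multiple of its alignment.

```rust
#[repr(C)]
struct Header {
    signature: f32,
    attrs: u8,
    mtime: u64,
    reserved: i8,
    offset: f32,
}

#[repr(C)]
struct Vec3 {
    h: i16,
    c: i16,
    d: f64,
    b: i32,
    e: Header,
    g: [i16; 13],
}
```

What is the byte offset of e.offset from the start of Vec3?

44

Header: @0: signature [4B, align 4] → 4; @4: attrs [1B, align 1] → 5; +3 pad (align 8); @8: mtime [8B, align 8] → 16; @16: reserved [1B, align 1] → 17; +3 pad (align 4); @20: offset [4B, align 4] → 24; size 24, align 8
@0: h [2B, align 2] → 2
@2: c [2B, align 2] → 4
+4 pad (align 8)
@8: d [8B, align 8] → 16
@16: b [4B, align 4] → 20
+4 pad (align 8)
@24: e [24B, align 8] → 48
within Header: offset at 20
24 + 20 = 44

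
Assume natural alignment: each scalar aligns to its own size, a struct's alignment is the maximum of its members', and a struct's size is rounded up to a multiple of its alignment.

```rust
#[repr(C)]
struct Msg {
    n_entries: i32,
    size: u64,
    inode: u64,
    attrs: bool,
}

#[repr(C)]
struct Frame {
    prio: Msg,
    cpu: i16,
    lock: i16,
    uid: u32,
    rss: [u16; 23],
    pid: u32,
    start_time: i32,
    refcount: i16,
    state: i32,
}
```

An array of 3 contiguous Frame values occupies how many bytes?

Msg: 0..4  n_entries  (4B, 4-aligned); 4..8  -- padding (4B); 8..16  size  (8B, 8-aligned); 16..24  inode  (8B, 8-aligned); 24..25  attrs  (1B, 1-aligned); 25..32  -- tail padding (7B); sizeof = 32, alignof = 8
0..32  prio  (32B, 8-aligned)
32..34  cpu  (2B, 2-aligned)
34..36  lock  (2B, 2-aligned)
36..40  uid  (4B, 4-aligned)
40..86  rss  (46B, 2-aligned)
86..88  -- padding (2B)
88..92  pid  (4B, 4-aligned)
92..96  start_time  (4B, 4-aligned)
96..98  refcount  (2B, 2-aligned)
98..100  -- padding (2B)
100..104  state  (4B, 4-aligned)
sizeof = 104, alignof = 8
array of 3: 3 × 104 = 312

312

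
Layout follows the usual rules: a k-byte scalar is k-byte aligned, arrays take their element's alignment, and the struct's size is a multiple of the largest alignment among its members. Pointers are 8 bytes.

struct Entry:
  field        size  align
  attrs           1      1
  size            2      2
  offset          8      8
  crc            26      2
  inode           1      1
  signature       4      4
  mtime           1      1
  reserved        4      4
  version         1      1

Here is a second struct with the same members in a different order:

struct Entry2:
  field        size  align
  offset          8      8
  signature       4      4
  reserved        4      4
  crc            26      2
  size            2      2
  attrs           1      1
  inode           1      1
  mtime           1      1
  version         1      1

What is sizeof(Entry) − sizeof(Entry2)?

0..1  attrs  (1B, 1-aligned)
1..2  -- padding (1B)
2..4  size  (2B, 2-aligned)
4..8  -- padding (4B)
8..16  offset  (8B, 8-aligned)
16..42  crc  (26B, 2-aligned)
42..43  inode  (1B, 1-aligned)
43..44  -- padding (1B)
44..48  signature  (4B, 4-aligned)
48..49  mtime  (1B, 1-aligned)
49..52  -- padding (3B)
52..56  reserved  (4B, 4-aligned)
56..57  version  (1B, 1-aligned)
57..64  -- tail padding (7B)
sizeof = 64, alignof = 8
— Entry2 —
0..8  offset  (8B, 8-aligned)
8..12  signature  (4B, 4-aligned)
12..16  reserved  (4B, 4-aligned)
16..42  crc  (26B, 2-aligned)
42..44  size  (2B, 2-aligned)
44..45  attrs  (1B, 1-aligned)
45..46  inode  (1B, 1-aligned)
46..47  mtime  (1B, 1-aligned)
47..48  version  (1B, 1-aligned)
sizeof = 48, alignof = 8
64 − 48 = 16

16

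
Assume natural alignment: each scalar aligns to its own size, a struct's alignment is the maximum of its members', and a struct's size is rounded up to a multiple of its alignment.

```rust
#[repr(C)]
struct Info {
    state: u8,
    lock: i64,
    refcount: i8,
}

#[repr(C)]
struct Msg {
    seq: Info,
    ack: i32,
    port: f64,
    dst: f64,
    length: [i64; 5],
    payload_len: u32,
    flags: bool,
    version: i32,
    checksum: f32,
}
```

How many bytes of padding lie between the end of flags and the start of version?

3

Info: 0..1  state  (1B, 1-aligned); 1..8  -- padding (7B); 8..16  lock  (8B, 8-aligned); 16..17  refcount  (1B, 1-aligned); 17..24  -- tail padding (7B); sizeof = 24, alignof = 8
0..24  seq  (24B, 8-aligned)
24..28  ack  (4B, 4-aligned)
28..32  -- padding (4B)
32..40  port  (8B, 8-aligned)
40..48  dst  (8B, 8-aligned)
48..88  length  (40B, 8-aligned)
88..92  payload_len  (4B, 4-aligned)
92..93  flags  (1B, 1-aligned)
93..96  -- padding (3B)
96..100  version  (4B, 4-aligned)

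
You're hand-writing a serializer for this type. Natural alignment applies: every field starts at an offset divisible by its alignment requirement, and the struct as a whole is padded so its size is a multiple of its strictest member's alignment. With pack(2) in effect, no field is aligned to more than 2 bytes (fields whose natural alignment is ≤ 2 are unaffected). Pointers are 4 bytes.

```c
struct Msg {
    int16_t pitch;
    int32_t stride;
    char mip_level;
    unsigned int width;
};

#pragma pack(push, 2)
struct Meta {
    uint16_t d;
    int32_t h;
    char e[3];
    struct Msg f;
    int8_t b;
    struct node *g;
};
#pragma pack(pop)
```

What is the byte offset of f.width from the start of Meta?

22

Msg: 0..2  pitch  (2B, 2-aligned); 2..4  -- padding (2B); 4..8  stride  (4B, 4-aligned); 8..9  mip_level  (1B, 1-aligned); 9..12  -- padding (3B); 12..16  width  (4B, 4-aligned); sizeof = 16, alignof = 4
0..2  d  (2B, 2-aligned)
2..6  h  (4B, 2-aligned)
6..9  e  (3B, 1-aligned)
9..10  -- padding (1B)
10..26  f  (16B, 2-aligned)
within Msg: width at 12
10 + 12 = 22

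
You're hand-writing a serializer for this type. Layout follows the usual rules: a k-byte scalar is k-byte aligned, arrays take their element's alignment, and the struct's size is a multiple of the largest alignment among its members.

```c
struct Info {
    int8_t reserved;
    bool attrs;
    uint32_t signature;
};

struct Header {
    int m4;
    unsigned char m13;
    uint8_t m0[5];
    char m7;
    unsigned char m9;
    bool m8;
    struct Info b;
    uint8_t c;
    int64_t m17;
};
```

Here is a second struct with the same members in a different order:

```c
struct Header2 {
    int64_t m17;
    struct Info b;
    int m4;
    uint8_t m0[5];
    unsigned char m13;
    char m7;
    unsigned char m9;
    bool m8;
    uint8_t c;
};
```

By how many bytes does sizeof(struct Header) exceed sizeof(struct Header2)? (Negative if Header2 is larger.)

8

Info: reserved at 0 (size 1, align 1) → ends 1; attrs at 1 (size 1, align 1) → ends 2; pad 2 to align 4 for signature; signature at 4 (size 4, align 4) → ends 8; total 8 bytes, alignment 4
m4 at 0 (size 4, align 4) → ends 4
m13 at 4 (size 1, align 1) → ends 5
m0 at 5 (size 5, align 1) → ends 10
m7 at 10 (size 1, align 1) → ends 11
m9 at 11 (size 1, align 1) → ends 12
m8 at 12 (size 1, align 1) → ends 13
pad 3 to align 4 for b
b at 16 (size 8, align 4) → ends 24
c at 24 (size 1, align 1) → ends 25
pad 7 to align 8 for m17
m17 at 32 (size 8, align 8) → ends 40
total 40 bytes, alignment 8
— Header2 —
m17 at 0 (size 8, align 8) → ends 8
b at 8 (size 8, align 4) → ends 16
m4 at 16 (size 4, align 4) → ends 20
m0 at 20 (size 5, align 1) → ends 25
m13 at 25 (size 1, align 1) → ends 26
m7 at 26 (size 1, align 1) → ends 27
m9 at 27 (size 1, align 1) → ends 28
m8 at 28 (size 1, align 1) → ends 29
c at 29 (size 1, align 1) → ends 30
tail pad 2 to reach multiple of 8
total 32 bytes, alignment 8
40 − 32 = 8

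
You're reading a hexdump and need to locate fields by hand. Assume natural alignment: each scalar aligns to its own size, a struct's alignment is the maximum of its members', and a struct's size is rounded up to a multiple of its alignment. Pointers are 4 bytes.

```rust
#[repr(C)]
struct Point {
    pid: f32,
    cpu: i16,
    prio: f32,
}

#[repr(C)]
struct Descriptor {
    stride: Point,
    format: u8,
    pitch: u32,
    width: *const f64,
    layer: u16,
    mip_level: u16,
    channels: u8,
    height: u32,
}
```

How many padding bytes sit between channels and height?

3

Point: 0..4  pid  (4B, 4-aligned); 4..6  cpu  (2B, 2-aligned); 6..8  -- padding (2B); 8..12  prio  (4B, 4-aligned); sizeof = 12, alignof = 4
0..12  stride  (12B, 4-aligned)
12..13  format  (1B, 1-aligned)
13..16  -- padding (3B)
16..20  pitch  (4B, 4-aligned)
20..24  width  (4B, 4-aligned)
24..26  layer  (2B, 2-aligned)
26..28  mip_level  (2B, 2-aligned)
28..29  channels  (1B, 1-aligned)
29..32  -- padding (3B)
32..36  height  (4B, 4-aligned)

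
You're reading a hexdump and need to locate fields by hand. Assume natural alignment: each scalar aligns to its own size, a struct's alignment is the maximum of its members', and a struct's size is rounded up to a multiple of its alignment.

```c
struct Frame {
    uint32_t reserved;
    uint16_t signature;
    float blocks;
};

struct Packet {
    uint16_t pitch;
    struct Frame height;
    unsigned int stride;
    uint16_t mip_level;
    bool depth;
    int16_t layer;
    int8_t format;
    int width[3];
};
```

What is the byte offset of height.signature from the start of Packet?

8

Frame: @0: reserved [4B, align 4] → 4; @4: signature [2B, align 2] → 6; +2 pad (align 4); @8: blocks [4B, align 4] → 12; size 12, align 4
@0: pitch [2B, align 2] → 2
+2 pad (align 4)
@4: height [12B, align 4] → 16
within Frame: signature at 4
4 + 4 = 8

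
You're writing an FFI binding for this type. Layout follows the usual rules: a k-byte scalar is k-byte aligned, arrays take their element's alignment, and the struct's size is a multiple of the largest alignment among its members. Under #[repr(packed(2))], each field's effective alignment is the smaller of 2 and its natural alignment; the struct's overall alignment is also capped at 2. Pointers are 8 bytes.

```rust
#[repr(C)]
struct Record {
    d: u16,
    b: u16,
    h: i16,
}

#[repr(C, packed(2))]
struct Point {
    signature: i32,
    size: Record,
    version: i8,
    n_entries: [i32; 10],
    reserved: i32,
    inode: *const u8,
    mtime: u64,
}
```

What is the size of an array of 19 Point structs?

1368

Record: @0: d [2B, align 2] → 2; @2: b [2B, align 2] → 4; @4: h [2B, align 2] → 6; size 6, align 2
@0: signature [4B, align 2] → 4
@4: size [6B, align 2] → 10
@10: version [1B, align 1] → 11
+1 pad (align 2)
@12: n_entries [40B, align 2] → 52
@52: reserved [4B, align 2] → 56
@56: inode [8B, align 2] → 64
@64: mtime [8B, align 2] → 72
size 72, align 2
array of 19: 19 × 72 = 1368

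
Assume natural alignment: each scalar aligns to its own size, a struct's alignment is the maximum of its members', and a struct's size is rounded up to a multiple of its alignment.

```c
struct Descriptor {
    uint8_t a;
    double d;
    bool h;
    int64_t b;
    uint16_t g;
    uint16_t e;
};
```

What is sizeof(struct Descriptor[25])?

1000

@0: a [1B, align 1] → 1
+7 pad (align 8)
@8: d [8B, align 8] → 16
@16: h [1B, align 1] → 17
+7 pad (align 8)
@24: b [8B, align 8] → 32
@32: g [2B, align 2] → 34
@34: e [2B, align 2] → 36
+4 tail pad (align 8)
size 40, align 8
array of 25: 25 × 40 = 1000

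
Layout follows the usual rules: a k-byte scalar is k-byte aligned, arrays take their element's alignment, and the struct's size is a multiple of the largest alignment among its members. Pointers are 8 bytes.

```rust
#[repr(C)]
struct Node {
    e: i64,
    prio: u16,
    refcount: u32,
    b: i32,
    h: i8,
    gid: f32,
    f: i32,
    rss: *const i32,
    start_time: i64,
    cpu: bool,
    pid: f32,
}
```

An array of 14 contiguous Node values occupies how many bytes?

0..8  e  (8B, 8-aligned)
8..10  prio  (2B, 2-aligned)
10..12  -- padding (2B)
12..16  refcount  (4B, 4-aligned)
16..20  b  (4B, 4-aligned)
20..21  h  (1B, 1-aligned)
21..24  -- padding (3B)
24..28  gid  (4B, 4-aligned)
28..32  f  (4B, 4-aligned)
32..40  rss  (8B, 8-aligned)
40..48  start_time  (8B, 8-aligned)
48..49  cpu  (1B, 1-aligned)
49..52  -- padding (3B)
52..56  pid  (4B, 4-aligned)
sizeof = 56, alignof = 8
array of 14: 14 × 56 = 784

784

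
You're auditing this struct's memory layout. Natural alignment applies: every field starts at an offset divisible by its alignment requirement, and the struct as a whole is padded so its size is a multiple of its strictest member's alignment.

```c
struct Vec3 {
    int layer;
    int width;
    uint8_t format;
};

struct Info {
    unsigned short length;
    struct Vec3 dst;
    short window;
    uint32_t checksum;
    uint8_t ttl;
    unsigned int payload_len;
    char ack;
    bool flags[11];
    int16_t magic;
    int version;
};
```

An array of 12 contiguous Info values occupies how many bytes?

624

Vec3: layer at 0 (size 4, align 4) → ends 4; width at 4 (size 4, align 4) → ends 8; format at 8 (size 1, align 1) → ends 9; tail pad 3 to reach multiple of 4; total 12 bytes, alignment 4
length at 0 (size 2, align 2) → ends 2
pad 2 to align 4 for dst
dst at 4 (size 12, align 4) → ends 16
window at 16 (size 2, align 2) → ends 18
pad 2 to align 4 for checksum
checksum at 20 (size 4, align 4) → ends 24
ttl at 24 (size 1, align 1) → ends 25
pad 3 to align 4 for payload_len
payload_len at 28 (size 4, align 4) → ends 32
ack at 32 (size 1, align 1) → ends 33
flags at 33 (size 11, align 1) → ends 44
magic at 44 (size 2, align 2) → ends 46
pad 2 to align 4 for version
version at 48 (size 4, align 4) → ends 52
total 52 bytes, alignment 4
array of 12: 12 × 52 = 624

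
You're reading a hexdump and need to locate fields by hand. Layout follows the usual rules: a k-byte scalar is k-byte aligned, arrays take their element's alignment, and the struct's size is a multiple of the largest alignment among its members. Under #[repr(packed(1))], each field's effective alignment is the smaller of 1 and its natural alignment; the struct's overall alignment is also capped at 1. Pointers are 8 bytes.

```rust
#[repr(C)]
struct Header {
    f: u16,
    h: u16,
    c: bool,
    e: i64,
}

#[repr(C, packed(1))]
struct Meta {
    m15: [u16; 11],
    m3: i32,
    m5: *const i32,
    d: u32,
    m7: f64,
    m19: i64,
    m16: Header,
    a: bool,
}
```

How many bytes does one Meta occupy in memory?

71 bytes

Header: f at 0 (size 2, align 2) → ends 2; h at 2 (size 2, align 2) → ends 4; c at 4 (size 1, align 1) → ends 5; pad 3 to align 8 for e; e at 8 (size 8, align 8) → ends 16; total 16 bytes, alignment 8
m15 at 0 (size 22, align 1) → ends 22
m3 at 22 (size 4, align 1) → ends 26
m5 at 26 (size 8, align 1) → ends 34
d at 34 (size 4, align 1) → ends 38
m7 at 38 (size 8, align 1) → ends 46
m19 at 46 (size 8, align 1) → ends 54
m16 at 54 (size 16, align 1) → ends 70
a at 70 (size 1, align 1) → ends 71
total 71 bytes, alignment 1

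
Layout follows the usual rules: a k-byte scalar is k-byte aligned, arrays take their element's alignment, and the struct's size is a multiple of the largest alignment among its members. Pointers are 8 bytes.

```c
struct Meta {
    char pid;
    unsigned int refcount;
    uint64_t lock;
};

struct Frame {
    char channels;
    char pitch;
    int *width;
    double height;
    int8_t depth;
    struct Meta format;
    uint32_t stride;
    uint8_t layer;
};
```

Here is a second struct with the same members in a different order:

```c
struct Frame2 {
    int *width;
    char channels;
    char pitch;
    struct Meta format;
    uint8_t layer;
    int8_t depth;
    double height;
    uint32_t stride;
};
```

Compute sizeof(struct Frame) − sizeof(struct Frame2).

0

Meta: 0..1  pid  (1B, 1-aligned); 1..4  -- padding (3B); 4..8  refcount  (4B, 4-aligned); 8..16  lock  (8B, 8-aligned); sizeof = 16, alignof = 8
0..1  channels  (1B, 1-aligned)
1..2  pitch  (1B, 1-aligned)
2..8  -- padding (6B)
8..16  width  (8B, 8-aligned)
16..24  height  (8B, 8-aligned)
24..25  depth  (1B, 1-aligned)
25..32  -- padding (7B)
32..48  format  (16B, 8-aligned)
48..52  stride  (4B, 4-aligned)
52..53  layer  (1B, 1-aligned)
53..56  -- tail padding (3B)
sizeof = 56, alignof = 8
— Frame2 —
0..8  width  (8B, 8-aligned)
8..9  channels  (1B, 1-aligned)
9..10  pitch  (1B, 1-aligned)
10..16  -- padding (6B)
16..32  format  (16B, 8-aligned)
32..33  layer  (1B, 1-aligned)
33..34  depth  (1B, 1-aligned)
34..40  -- padding (6B)
40..48  height  (8B, 8-aligned)
48..52  stride  (4B, 4-aligned)
52..56  -- tail padding (4B)
sizeof = 56, alignof = 8
56 − 56 = 0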